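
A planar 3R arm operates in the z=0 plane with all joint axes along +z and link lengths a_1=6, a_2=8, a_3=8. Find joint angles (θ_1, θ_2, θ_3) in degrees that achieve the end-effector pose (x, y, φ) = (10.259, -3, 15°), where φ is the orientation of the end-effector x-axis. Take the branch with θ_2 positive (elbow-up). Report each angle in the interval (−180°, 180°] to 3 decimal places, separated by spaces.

wrist centre = target − a_3·(cos φ, sin φ) = (2.5316, -5.0706)
cos θ_2 = (32.1195−6²−8²)/(2·6·8) = -0.7071; θ_2 = 134.9986° (elbow-up)
β = atan2(-5.0706,2.5316) = -63.4683°; ψ = atan2(5.6570,0.3433) = 86.5273°
θ_1 = β − ψ = -149.9956°
θ_3 = φ − θ_1 − θ_2 = 29.9970° (wrapped to (-180°,180°])

-149.996 134.999 29.997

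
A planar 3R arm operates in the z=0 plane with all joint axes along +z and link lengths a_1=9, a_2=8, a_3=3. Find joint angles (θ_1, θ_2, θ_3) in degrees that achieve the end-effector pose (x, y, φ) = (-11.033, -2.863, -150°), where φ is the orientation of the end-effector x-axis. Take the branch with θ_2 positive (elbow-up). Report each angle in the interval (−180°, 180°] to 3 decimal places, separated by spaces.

wrist centre = target − a_3·(cos φ, sin φ) = (-8.4349, -1.3630)
cos θ_2 = (73.0057−9²−8²)/(2·9·8) = -0.5000; θ_2 = 119.9974° (elbow-up)
β = atan2(-1.3630,-8.4349) = -170.8209°; ψ = atan2(6.9284,5.0003) = 54.1815°
θ_1 = β − ψ = -225.0024°
θ_3 = φ − θ_1 − θ_2 = -44.9950° (wrapped to (-180°,180°])

134.998 119.997 -44.995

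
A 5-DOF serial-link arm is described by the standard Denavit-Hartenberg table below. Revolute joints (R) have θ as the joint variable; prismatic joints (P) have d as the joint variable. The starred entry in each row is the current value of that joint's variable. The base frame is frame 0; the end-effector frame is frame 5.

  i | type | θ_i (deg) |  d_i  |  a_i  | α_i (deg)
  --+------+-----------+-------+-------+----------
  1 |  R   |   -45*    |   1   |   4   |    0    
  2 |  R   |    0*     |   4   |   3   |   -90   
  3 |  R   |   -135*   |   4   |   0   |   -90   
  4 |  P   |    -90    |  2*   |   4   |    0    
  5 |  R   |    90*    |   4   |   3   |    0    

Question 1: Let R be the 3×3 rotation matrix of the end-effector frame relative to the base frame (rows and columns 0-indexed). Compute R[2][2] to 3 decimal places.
End-effector z-axis (col 2 of R) = (0.5000,-0.5000,0.7071)
R[2][2] = 0.7071

0.707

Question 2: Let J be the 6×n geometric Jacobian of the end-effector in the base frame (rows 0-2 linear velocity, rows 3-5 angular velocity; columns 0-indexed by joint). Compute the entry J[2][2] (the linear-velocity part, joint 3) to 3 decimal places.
axis z_2 = (0.7071,0.7071,0.0000); lever o_n−o_2 = (7.1569,4.1569,6.3640)
cross product → J_v[:, 2] = (4.5000,-4.5000,-2.1213)
J_ω[:, 2] = z_2
entry J[2][2] = -2.1213

-2.121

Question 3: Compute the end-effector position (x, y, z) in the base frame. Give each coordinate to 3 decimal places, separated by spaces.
after link 1: o_1 = (2.8284, -2.8284, 1.0000)
after link 2: o_2 = (4.9497, -4.9497, 5.0000)
after link 3: o_3 = (7.7782, -2.1213, 5.0000)
after link 4: o_4 = (11.6066, -0.2929, 6.4142)
after link 5: o_5 = (12.1066, -0.7929, 11.3640)

12.107 -0.793 11.364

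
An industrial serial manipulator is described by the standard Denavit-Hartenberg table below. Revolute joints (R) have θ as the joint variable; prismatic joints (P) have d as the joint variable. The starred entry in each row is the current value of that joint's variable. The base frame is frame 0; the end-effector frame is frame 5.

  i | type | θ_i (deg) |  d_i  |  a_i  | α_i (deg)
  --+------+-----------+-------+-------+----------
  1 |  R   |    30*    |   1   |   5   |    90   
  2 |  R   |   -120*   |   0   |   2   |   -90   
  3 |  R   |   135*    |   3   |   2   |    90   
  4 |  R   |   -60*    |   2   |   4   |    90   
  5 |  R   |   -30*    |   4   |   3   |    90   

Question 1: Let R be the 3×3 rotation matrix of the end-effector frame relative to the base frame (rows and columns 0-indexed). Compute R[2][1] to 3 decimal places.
End-effector y-axis (col 1 of R) = (-0.3340,-0.8999,-0.2803)
R[2][1] = -0.2803

-0.280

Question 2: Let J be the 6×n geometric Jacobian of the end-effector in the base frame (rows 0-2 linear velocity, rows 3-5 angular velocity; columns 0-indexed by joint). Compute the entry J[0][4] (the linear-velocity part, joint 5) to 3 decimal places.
axis z_4 = (-0.3340,-0.8999,-0.2803); lever o_n−o_4 = (-2.0953,-4.2023,1.7177)
cross product → J_v[:, 4] = (-2.7239,1.1611,-0.4822)
J_ω[:, 4] = z_4
entry J[0][4] = -2.7239

-2.724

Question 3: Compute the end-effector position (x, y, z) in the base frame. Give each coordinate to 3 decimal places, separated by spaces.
-0.488 1.625 2.442

after link 1: o_1 = (4.3301, 2.5000, 1.0000)
after link 2: o_2 = (3.4641, 2.0000, -0.7321)
after link 3: o_3 = (5.6194, 4.8773, -1.0073)
after link 4: o_4 = (1.6071, 5.8268, 0.7247)
after link 5: o_5 = (-0.4883, 1.6246, 2.4425)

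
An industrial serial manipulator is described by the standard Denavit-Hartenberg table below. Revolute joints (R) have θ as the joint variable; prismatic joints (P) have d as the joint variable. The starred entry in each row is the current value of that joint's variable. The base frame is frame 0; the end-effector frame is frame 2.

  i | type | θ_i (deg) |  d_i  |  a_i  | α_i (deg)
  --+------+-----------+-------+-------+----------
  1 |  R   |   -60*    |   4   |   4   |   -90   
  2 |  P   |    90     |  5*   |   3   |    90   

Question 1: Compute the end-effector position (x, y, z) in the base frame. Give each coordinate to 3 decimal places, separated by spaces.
6.330 -0.964 1.000

after link 1: o_1 = (2.0000, -3.4641, 4.0000)
after link 2: o_2 = (6.3301, -0.9641, 1.0000)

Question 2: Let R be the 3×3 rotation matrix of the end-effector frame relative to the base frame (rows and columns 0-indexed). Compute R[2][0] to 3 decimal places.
-1.000

End-effector x-axis (col 0 of R) = (0.0000,-0.0000,-1.0000)
R[2][0] = -1.0000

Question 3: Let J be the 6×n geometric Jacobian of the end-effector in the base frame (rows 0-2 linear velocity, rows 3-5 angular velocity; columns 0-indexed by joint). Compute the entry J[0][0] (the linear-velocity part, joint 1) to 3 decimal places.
axis z_0 = ẑ; lever o_n−o_0 = (6.3301,-0.9641,1.0000)
cross product → J_v[:, 0] = (0.9641,6.3301,-0.0000)
J_ω[:, 0] = z_0
entry J[0][0] = 0.9641

0.964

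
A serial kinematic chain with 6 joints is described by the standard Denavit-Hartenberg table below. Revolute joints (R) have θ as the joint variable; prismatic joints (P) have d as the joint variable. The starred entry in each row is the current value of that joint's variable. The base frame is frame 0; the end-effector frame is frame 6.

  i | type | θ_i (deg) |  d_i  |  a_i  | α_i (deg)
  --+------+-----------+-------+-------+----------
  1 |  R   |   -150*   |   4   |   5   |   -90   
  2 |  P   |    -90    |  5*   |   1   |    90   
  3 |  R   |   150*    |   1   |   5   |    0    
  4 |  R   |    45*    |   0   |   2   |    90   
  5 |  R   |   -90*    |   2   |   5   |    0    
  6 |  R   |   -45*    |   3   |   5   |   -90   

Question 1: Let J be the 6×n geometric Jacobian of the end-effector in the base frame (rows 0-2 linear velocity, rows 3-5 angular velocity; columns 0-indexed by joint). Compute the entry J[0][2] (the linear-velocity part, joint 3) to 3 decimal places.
axis z_2 = (0.8660,0.5000,0.0000); lever o_n−o_2 = (-2.6624,-10.4596,-4.1410)
cross product → J_v[:, 2] = (-2.0705,3.5862,-7.7271)
J_ω[:, 2] = z_2
entry J[0][2] = -2.0705

-2.071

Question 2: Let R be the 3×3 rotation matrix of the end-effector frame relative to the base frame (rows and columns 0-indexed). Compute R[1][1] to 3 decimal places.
0.837

End-effector y-axis (col 1 of R) = (-0.4830,0.8365,0.2588)
R[1][1] = 0.8365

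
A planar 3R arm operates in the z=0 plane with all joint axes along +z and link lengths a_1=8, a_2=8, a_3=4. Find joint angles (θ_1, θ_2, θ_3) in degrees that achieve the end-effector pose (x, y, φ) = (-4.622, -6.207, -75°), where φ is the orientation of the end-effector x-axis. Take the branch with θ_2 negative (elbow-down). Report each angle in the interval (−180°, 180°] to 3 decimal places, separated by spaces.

wrist centre = target − a_3·(cos φ, sin φ) = (-5.6573, -2.3433)
cos θ_2 = (37.4958−8²−8²)/(2·8·8) = -0.7071; θ_2 = -134.9965° (elbow-down)
β = atan2(-2.3433,-5.6573) = -157.5002°; ψ = atan2(-5.6572,2.3435) = -67.4983°
θ_1 = β − ψ = -90.0019°
θ_3 = φ − θ_1 − θ_2 = 149.9985° (wrapped to (-180°,180°])

-90.002 -134.997 149.998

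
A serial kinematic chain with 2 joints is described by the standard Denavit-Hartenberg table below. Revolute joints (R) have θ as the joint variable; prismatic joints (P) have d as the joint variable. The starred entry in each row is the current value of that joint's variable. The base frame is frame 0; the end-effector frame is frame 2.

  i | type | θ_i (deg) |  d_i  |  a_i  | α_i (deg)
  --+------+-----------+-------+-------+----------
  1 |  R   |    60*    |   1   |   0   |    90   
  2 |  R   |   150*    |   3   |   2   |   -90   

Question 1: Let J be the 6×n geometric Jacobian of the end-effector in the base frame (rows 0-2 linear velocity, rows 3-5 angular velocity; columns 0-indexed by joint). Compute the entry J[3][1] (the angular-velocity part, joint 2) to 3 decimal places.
axis z_1 = (0.8660,-0.5000,0.0000); lever o_n−o_1 = (1.7321,-3.0000,1.0000)
cross product → J_v[:, 1] = (-0.5000,-0.8660,-1.7321)
J_ω[:, 1] = z_1
entry J[3][1] = 0.8660

0.866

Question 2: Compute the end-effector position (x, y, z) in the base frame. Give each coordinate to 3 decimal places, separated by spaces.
after link 1: o_1 = (0.0000, 0.0000, 1.0000)
after link 2: o_2 = (1.7321, -3.0000, 2.0000)

1.732 -3.000 2.000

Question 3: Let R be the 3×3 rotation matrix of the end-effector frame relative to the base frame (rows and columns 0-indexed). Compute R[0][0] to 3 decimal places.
End-effector x-axis (col 0 of R) = (-0.4330,-0.7500,0.5000)
R[0][0] = -0.4330

-0.433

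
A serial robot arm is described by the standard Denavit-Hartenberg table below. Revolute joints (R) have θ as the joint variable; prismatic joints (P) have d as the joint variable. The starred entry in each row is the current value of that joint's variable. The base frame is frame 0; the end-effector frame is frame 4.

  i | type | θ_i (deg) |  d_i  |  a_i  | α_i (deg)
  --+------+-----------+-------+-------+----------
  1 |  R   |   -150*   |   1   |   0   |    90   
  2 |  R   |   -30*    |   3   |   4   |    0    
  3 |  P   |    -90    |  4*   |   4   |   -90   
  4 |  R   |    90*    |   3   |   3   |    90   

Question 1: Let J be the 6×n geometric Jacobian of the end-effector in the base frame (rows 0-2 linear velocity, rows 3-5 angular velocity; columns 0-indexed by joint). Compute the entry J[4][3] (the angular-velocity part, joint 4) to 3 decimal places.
axis z_3 = (-0.7500,-0.4330,-0.5000); lever o_n−o_3 = (-0.7500,-3.8971,-1.5000)
cross product → J_v[:, 3] = (-1.2990,-0.7500,2.5981)
J_ω[:, 3] = z_3
entry J[4][3] = -0.4330

-0.433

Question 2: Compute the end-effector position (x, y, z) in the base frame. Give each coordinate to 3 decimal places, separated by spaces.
-5.518 1.433 -5.964

after link 1: o_1 = (0.0000, 0.0000, 1.0000)
after link 2: o_2 = (-4.5000, 0.8660, -1.0000)
after link 3: o_3 = (-4.7679, 5.3301, -4.4641)
after link 4: o_4 = (-5.5179, 1.4330, -5.9641)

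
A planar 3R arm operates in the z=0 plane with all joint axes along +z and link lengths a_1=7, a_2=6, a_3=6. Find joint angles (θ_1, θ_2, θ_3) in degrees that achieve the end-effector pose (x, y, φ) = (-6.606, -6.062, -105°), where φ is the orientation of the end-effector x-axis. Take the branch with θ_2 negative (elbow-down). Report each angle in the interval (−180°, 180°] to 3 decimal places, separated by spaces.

wrist centre = target − a_3·(cos φ, sin φ) = (-5.0531, -0.2664)
cos θ_2 = (25.6047−7²−6²)/(2·7·6) = -0.7071; θ_2 = -134.9984° (elbow-down)
β = atan2(-0.2664,-5.0531) = -176.9816°; ψ = atan2(-4.2428,2.7575) = -56.9791°
θ_1 = β − ψ = -120.0025°
θ_3 = φ − θ_1 − θ_2 = 150.0009° (wrapped to (-180°,180°])

-120.003 -134.998 150.001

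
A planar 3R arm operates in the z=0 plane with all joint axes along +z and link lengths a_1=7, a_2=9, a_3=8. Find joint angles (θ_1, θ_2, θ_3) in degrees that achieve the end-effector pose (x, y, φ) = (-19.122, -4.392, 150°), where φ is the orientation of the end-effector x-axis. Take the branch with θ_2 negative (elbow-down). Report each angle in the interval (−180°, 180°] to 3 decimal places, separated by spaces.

-120.007 -44.988 -45.006

wrist centre = target − a_3·(cos φ, sin φ) = (-12.1938, -8.3920)
cos θ_2 = (219.1143−7²−9²)/(2·7·9) = 0.7073; θ_2 = -44.9879° (elbow-down)
β = atan2(-8.3920,-12.1938) = -145.4635°; ψ = atan2(-6.3626,13.3653) = -25.4570°
θ_1 = β − ψ = -120.0065°
θ_3 = φ − θ_1 − θ_2 = -45.0056° (wrapped to (-180°,180°])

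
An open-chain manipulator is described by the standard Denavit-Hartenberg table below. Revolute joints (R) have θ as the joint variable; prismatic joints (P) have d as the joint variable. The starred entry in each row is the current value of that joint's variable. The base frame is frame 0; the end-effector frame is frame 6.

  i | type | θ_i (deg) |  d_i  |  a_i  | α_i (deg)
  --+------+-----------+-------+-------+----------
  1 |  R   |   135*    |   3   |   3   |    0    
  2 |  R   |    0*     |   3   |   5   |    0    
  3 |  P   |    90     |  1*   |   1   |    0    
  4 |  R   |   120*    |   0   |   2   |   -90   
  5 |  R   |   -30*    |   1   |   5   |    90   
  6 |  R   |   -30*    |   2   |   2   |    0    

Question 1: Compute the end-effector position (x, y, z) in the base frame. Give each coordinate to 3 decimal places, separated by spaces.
after link 1: o_1 = (-2.1213, 2.1213, 3.0000)
after link 2: o_2 = (-5.6569, 5.6569, 6.0000)
after link 3: o_3 = (-6.3640, 4.9497, 7.0000)
after link 4: o_4 = (-4.4321, 4.4321, 7.0000)
after link 5: o_5 = (0.0093, 4.2773, 9.5000)
after link 6: o_6 = (0.2334, 3.1820, 12.0981)

0.233 3.182 12.098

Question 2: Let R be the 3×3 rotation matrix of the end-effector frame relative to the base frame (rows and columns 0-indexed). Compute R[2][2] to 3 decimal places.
End-effector z-axis (col 2 of R) = (-0.4830,0.1294,0.8660)
R[2][2] = 0.8660

0.866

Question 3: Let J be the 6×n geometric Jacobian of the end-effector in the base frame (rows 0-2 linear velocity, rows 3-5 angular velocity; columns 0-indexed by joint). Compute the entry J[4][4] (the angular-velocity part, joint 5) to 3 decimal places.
axis z_4 = (0.2588,0.9659,0.0000); lever o_n−o_4 = (4.6655,-1.2501,5.0981)
cross product → J_v[:, 4] = (4.9244,-1.3195,-4.8301)
J_ω[:, 4] = z_4
entry J[4][4] = 0.9659

0.966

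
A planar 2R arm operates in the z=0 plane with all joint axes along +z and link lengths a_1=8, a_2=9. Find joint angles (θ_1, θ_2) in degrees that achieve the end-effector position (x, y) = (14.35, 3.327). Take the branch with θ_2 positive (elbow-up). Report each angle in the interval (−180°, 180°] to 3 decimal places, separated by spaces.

-18.894 60.004

cos θ_2 = (216.9914−8²−9²)/(2·8·9) = 0.4999; θ_2 = 60.0039° (elbow-up)
β = atan2(3.3270,14.3500) = 13.0532°; ψ = atan2(7.7945,12.4995) = 31.9472°
θ_1 = β − ψ = -18.8940°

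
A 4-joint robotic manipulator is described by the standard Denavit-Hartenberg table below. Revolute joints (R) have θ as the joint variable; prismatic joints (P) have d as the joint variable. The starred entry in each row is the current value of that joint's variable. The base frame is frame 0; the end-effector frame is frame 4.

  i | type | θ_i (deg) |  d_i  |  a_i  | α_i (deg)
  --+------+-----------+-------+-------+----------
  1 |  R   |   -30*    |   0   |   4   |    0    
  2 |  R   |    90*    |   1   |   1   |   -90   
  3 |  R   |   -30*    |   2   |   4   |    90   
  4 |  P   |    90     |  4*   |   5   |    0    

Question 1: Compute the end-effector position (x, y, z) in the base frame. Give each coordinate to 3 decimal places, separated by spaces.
after link 1: o_1 = (3.4641, -2.0000, 0.0000)
after link 2: o_2 = (3.9641, -1.1340, 1.0000)
after link 3: o_3 = (3.9641, 2.8660, 3.0000)
after link 4: o_4 = (-1.3660, 3.6340, 6.4641)

-1.366 3.634 6.464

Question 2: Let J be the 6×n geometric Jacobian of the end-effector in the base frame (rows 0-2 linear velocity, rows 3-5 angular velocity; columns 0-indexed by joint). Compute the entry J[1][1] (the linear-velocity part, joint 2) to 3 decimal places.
-4.830

axis z_1 = (0.0000,0.0000,1.0000); lever o_n−o_1 = (-4.8301,5.6340,6.4641)
cross product → J_v[:, 1] = (-5.6340,-4.8301,0.0000)
J_ω[:, 1] = z_1
entry J[1][1] = -4.8301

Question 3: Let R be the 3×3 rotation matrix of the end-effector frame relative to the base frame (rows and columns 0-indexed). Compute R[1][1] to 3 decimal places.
End-effector y-axis (col 1 of R) = (-0.4330,-0.7500,-0.5000)
R[1][1] = -0.7500

-0.750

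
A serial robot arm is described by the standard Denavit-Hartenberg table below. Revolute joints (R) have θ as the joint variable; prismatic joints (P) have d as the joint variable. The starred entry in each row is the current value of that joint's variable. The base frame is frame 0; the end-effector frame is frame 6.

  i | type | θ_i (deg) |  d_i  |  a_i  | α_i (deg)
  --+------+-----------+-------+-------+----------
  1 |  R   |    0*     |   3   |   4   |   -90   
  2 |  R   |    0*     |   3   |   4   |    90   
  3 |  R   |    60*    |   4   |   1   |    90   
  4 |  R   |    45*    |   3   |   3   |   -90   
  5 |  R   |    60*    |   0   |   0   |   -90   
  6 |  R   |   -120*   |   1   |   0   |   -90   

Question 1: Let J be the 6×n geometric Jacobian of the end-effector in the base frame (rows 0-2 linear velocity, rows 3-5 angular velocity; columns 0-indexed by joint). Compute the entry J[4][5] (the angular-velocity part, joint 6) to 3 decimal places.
axis z_5 = (-0.7392,-0.2803,-0.6124); lever o_n−o_5 = (-0.7392,-0.2803,-0.6124)
cross product → J_v[:, 5] = (0.0000,-0.0000,-0.0000)
J_ω[:, 5] = z_5
entry J[4][5] = -0.2803

-0.280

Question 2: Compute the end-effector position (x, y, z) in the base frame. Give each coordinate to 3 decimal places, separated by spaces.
11.420 3.923 8.509

after link 1: o_1 = (4.0000, 0.0000, 3.0000)
after link 2: o_2 = (8.0000, 3.0000, 3.0000)
after link 3: o_3 = (8.5000, 3.8660, 7.0000)
after link 4: o_4 = (12.1587, 4.2031, 9.1213)
after link 5: o_5 = (12.1587, 4.2031, 9.1213)
after link 6: o_6 = (11.4195, 3.9228, 8.5089)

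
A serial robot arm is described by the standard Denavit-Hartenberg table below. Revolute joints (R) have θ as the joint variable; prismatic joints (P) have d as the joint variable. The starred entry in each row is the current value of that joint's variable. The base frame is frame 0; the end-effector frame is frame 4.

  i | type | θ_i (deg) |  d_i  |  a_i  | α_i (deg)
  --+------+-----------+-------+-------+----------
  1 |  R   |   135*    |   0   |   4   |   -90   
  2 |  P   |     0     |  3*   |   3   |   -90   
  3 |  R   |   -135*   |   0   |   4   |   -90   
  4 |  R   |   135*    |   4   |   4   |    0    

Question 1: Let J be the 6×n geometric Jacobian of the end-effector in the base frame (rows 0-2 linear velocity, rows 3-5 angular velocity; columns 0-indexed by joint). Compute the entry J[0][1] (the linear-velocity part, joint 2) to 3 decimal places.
prismatic axis z_1 = (-0.7071,-0.7071,0.0000)
J_v[:, 1] = z_1; J_ω[:, 1] = (0,0,0)
entry J[0][1] = -0.7071

-0.707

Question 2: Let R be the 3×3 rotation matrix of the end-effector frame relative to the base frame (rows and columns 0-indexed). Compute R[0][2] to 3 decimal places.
End-effector z-axis (col 2 of R) = (-1.0000,0.0000,0.0000)
R[0][2] = -1.0000

-1.000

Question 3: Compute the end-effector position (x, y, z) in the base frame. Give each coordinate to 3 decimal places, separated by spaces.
after link 1: o_1 = (-2.8284, 2.8284, 0.0000)
after link 2: o_2 = (-7.0711, 2.8284, 0.0000)
after link 3: o_3 = (-7.0711, -1.1716, 0.0000)
after link 4: o_4 = (-11.0711, 1.6569, 2.8284)

-11.071 1.657 2.828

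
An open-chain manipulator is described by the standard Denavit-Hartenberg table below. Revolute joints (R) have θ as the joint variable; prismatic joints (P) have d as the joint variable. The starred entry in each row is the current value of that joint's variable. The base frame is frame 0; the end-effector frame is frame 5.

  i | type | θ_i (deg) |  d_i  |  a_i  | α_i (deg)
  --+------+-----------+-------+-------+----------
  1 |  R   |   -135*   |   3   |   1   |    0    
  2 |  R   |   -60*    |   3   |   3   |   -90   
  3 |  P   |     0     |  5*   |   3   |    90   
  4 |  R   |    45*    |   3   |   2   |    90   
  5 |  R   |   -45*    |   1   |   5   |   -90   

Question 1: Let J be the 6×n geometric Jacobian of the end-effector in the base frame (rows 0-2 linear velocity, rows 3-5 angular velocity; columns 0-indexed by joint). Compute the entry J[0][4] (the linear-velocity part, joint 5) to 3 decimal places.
-3.062

axis z_4 = (-0.5000,0.8660,0.0000); lever o_n−o_4 = (-3.5619,-0.9017,-3.5355)
cross product → J_v[:, 4] = (-3.0619,-1.7678,3.5355)
J_ω[:, 4] = z_4
entry J[0][4] = -3.0619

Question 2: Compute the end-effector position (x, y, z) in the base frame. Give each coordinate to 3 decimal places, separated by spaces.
-13.091 -5.886 5.464

after link 1: o_1 = (-0.7071, -0.7071, 3.0000)
after link 2: o_2 = (-3.6049, 0.0694, 6.0000)
after link 3: o_3 = (-7.7968, -3.9838, 6.0000)
after link 4: o_4 = (-9.5288, -4.9838, 9.0000)
after link 5: o_5 = (-13.0907, -5.8856, 5.4645)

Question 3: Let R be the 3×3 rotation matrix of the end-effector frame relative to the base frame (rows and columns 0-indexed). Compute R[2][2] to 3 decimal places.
End-effector z-axis (col 2 of R) = (-0.6124,-0.3536,0.7071)
R[2][2] = 0.7071

0.707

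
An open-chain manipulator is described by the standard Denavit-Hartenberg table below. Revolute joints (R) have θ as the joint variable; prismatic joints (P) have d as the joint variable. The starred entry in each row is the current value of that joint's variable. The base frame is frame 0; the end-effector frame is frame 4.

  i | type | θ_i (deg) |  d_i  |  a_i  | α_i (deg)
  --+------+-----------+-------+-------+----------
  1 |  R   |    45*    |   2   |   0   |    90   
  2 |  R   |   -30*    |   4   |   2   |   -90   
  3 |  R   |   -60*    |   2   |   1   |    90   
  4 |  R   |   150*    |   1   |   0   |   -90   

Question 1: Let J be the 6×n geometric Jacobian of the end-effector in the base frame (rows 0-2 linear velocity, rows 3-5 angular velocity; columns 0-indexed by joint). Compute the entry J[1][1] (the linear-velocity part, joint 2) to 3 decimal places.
axis z_1 = (0.7071,-0.7071,0.0000); lever o_n−o_1 = (5.5021,-2.0866,0.9151)
cross product → J_v[:, 1] = (-0.6470,-0.6470,2.4151)
J_ω[:, 1] = z_1
entry J[1][1] = -0.6470

-0.647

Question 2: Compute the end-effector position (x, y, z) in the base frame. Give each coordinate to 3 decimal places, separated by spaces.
5.502 -2.087 2.915

after link 1: o_1 = (0.0000, 0.0000, 2.0000)
after link 2: o_2 = (4.0532, -1.6037, 1.0000)
after link 3: o_3 = (5.6788, -1.2028, 2.4821)
after link 4: o_4 = (5.5021, -2.0866, 2.9151)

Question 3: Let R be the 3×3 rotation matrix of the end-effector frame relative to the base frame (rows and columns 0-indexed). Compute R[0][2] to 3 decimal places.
End-effector z-axis (col 2 of R) = (-0.7655,-0.1531,-0.6250)
R[0][2] = -0.7655

-0.765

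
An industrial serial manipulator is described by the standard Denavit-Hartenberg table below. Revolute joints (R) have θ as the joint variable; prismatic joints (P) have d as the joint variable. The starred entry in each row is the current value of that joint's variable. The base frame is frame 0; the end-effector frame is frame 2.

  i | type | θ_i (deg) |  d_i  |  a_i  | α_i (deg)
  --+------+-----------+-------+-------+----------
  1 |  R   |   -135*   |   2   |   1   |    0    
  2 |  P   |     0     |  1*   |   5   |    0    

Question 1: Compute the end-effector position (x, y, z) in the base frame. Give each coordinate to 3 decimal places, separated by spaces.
-4.243 -4.243 3.000

after link 1: o_1 = (-0.7071, -0.7071, 2.0000)
after link 2: o_2 = (-4.2426, -4.2426, 3.0000)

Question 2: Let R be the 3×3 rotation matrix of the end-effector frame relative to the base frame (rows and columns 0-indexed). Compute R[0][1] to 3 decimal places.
End-effector y-axis (col 1 of R) = (0.7071,-0.7071,0.0000)
R[0][1] = 0.7071

0.707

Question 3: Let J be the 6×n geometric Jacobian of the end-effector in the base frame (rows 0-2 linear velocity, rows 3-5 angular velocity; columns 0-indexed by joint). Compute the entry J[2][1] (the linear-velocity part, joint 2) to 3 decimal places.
prismatic axis z_1 = (0.0000,0.0000,1.0000)
J_v[:, 1] = z_1; J_ω[:, 1] = (0,0,0)
entry J[2][1] = 1.0000

1.000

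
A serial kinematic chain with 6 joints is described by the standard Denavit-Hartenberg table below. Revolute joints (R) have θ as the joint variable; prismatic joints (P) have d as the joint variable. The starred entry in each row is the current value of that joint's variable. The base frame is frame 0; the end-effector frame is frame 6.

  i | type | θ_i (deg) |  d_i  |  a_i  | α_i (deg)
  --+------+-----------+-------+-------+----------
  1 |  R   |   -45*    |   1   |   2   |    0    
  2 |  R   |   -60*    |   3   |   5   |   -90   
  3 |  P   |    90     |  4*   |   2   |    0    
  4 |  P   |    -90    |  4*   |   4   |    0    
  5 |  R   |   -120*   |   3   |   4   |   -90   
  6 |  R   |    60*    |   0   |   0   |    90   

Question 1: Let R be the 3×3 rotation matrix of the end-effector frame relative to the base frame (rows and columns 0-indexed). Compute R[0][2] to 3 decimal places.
End-effector z-axis (col 2 of R) = (0.5950,0.2888,0.7500)
R[0][2] = 0.5950

0.595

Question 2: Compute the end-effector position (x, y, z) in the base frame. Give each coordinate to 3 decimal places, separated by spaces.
after link 1: o_1 = (1.4142, -1.4142, 1.0000)
after link 2: o_2 = (0.1201, -6.2438, 4.0000)
after link 3: o_3 = (3.9838, -7.2791, 2.0000)
after link 4: o_4 = (6.8122, -12.1781, 2.0000)
after link 5: o_5 = (10.2277, -11.0227, 5.4641)
after link 6: o_6 = (10.2277, -11.0227, 5.4641)

10.228 -11.023 5.464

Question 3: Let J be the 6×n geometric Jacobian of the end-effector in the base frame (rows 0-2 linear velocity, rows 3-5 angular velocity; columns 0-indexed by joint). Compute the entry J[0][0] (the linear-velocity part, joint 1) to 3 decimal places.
axis z_0 = ẑ; lever o_n−o_0 = (10.2277,-11.0227,5.4641)
cross product → J_v[:, 0] = (11.0227,10.2277,-0.0000)
J_ω[:, 0] = z_0
entry J[0][0] = 11.0227

11.023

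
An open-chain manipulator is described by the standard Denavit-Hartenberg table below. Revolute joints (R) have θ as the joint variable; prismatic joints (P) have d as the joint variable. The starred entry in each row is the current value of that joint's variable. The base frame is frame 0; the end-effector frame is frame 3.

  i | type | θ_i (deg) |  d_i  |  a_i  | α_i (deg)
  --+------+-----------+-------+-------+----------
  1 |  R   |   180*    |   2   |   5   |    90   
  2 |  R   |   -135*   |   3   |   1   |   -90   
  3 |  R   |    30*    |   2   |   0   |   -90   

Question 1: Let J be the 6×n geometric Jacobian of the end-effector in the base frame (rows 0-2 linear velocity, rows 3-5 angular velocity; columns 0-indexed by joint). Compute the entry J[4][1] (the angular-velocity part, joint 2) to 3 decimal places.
axis z_1 = (0.0000,1.0000,0.0000); lever o_n−o_1 = (-0.7071,3.0000,-2.1213)
cross product → J_v[:, 1] = (-2.1213,0.0000,0.7071)
J_ω[:, 1] = z_1
entry J[4][1] = 1.0000

1.000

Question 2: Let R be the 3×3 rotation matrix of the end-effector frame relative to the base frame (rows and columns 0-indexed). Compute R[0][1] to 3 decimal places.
0.707

End-effector y-axis (col 1 of R) = (0.7071,-0.0000,0.7071)
R[0][1] = 0.7071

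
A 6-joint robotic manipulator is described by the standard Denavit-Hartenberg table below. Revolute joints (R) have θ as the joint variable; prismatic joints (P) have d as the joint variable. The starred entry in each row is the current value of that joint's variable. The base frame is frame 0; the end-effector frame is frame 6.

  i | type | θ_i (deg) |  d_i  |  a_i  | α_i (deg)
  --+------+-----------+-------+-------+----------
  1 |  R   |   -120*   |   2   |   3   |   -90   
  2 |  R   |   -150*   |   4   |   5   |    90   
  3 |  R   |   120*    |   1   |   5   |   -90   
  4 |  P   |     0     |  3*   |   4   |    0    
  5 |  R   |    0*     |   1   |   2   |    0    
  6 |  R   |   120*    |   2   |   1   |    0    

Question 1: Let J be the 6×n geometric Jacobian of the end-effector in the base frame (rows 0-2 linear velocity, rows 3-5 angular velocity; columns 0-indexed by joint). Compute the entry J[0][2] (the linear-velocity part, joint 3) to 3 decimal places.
axis z_2 = (0.2500,0.4330,-0.8660); lever o_n−o_2 = (0.7871,-10.8232,-5.3391)
cross product → J_v[:, 2] = (-11.6851,0.6531,-3.0466)
J_ω[:, 2] = z_2
entry J[0][2] = -11.6851

-11.685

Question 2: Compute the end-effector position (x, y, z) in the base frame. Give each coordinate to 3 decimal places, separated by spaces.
after link 1: o_1 = (-1.5000, -2.5981, 2.0000)
after link 2: o_2 = (4.1292, -0.8481, 4.5000)
after link 3: o_3 = (7.0466, -4.4551, 2.3840)
after link 4: o_4 = (6.7566, -8.8857, 0.0849)
after link 5: o_5 = (7.0155, -10.9013, -0.8481)
after link 6: o_6 = (4.9163, -11.6713, -0.8391)

4.916 -11.671 -0.839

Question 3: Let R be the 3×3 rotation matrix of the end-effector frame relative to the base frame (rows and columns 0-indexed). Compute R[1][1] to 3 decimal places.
End-effector y-axis (col 1 of R) = (-0.3370,0.9163,-0.2165)
R[1][1] = 0.9163

0.916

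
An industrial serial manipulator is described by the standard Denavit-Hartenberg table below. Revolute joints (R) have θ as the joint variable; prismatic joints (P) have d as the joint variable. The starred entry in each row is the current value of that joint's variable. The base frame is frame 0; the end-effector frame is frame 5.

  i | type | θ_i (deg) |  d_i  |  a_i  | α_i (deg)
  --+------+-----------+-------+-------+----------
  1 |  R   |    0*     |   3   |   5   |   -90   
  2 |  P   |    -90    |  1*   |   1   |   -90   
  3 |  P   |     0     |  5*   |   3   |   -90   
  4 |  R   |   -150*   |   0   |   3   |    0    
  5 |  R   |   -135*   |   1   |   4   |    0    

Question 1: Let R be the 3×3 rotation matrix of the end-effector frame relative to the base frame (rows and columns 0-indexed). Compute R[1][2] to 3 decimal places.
-1.000

End-effector z-axis (col 2 of R) = (0.0000,-1.0000,-0.0000)
R[1][2] = -1.0000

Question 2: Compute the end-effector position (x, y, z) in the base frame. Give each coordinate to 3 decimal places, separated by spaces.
7.636 -0.000 5.437

after link 1: o_1 = (5.0000, 0.0000, 3.0000)
after link 2: o_2 = (5.0000, 1.0000, 4.0000)
after link 3: o_3 = (10.0000, 1.0000, 7.0000)
after link 4: o_4 = (11.5000, 1.0000, 4.4019)
after link 5: o_5 = (7.6363, -0.0000, 5.4372)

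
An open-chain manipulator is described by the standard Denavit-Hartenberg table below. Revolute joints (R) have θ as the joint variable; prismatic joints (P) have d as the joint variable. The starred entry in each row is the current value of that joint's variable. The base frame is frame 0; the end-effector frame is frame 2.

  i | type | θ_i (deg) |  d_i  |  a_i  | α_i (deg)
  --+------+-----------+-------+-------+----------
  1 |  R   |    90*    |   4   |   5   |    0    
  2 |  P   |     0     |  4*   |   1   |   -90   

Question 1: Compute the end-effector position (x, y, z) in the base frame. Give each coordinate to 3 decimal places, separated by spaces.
0.000 6.000 8.000

after link 1: o_1 = (0.0000, 5.0000, 4.0000)
after link 2: o_2 = (0.0000, 6.0000, 8.0000)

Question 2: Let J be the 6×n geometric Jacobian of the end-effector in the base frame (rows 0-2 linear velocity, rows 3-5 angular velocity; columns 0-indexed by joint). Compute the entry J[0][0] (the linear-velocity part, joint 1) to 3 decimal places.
-6.000

axis z_0 = ẑ; lever o_n−o_0 = (0.0000,6.0000,8.0000)
cross product → J_v[:, 0] = (-6.0000,0.0000,0.0000)
J_ω[:, 0] = z_0
entry J[0][0] = -6.0000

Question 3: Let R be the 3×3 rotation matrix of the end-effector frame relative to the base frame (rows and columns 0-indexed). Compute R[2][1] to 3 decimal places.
End-effector y-axis (col 1 of R) = (-0.0000,0.0000,-1.0000)
R[2][1] = -1.0000

-1.000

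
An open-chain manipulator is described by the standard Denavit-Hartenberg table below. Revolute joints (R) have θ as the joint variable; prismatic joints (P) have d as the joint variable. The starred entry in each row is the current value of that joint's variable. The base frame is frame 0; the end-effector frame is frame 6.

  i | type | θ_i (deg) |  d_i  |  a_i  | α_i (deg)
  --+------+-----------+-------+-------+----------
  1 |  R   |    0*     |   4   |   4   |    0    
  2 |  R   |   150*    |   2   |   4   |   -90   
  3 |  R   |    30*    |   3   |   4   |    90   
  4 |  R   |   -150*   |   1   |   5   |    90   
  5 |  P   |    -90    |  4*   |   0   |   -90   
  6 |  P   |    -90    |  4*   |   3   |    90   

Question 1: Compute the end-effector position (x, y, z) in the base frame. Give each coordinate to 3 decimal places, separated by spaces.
after link 1: o_1 = (4.0000, 0.0000, 4.0000)
after link 2: o_2 = (0.5359, 2.0000, 6.0000)
after link 3: o_3 = (-3.9641, 1.1340, 4.0000)
after link 4: o_4 = (0.1005, 1.6740, 7.0311)
after link 5: o_5 = (-0.1316, -2.1920, 8.0311)
after link 6: o_6 = (3.2925, -4.8595, 10.5131)

3.292 -4.859 10.513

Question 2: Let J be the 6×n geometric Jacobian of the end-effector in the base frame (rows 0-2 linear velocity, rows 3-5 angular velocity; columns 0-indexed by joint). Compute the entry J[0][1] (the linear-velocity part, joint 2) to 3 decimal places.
4.859

axis z_1 = (0.0000,0.0000,1.0000); lever o_n−o_1 = (-0.7075,-4.8595,6.5131)
cross product → J_v[:, 1] = (4.8595,-0.7075,0.0000)
J_ω[:, 1] = z_1
entry J[0][1] = 4.8595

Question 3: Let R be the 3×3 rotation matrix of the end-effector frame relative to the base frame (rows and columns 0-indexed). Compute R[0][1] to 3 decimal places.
End-effector y-axis (col 1 of R) = (0.8995,0.0580,0.4330)
R[0][1] = 0.8995

0.900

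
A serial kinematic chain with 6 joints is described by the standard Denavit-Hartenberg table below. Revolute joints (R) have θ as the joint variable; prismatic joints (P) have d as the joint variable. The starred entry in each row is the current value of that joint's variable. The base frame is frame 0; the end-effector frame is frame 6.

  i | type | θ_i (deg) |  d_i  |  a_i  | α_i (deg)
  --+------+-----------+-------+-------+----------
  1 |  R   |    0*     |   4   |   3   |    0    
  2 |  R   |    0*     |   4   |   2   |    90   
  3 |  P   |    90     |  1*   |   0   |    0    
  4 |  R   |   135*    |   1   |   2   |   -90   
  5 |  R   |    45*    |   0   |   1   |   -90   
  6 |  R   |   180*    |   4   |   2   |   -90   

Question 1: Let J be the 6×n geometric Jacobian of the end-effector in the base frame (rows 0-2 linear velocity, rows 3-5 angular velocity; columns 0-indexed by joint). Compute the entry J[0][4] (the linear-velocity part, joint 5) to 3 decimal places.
1.500

axis z_4 = (0.7071,-0.0000,-0.7071); lever o_n−o_4 = (2.5000,2.1213,2.5000)
cross product → J_v[:, 4] = (1.5000,-3.5355,1.5000)
J_ω[:, 4] = z_4
entry J[0][4] = 1.5000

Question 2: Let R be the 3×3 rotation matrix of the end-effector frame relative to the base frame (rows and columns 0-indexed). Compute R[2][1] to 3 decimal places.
-0.500

End-effector y-axis (col 1 of R) = (-0.5000,-0.7071,-0.5000)
R[2][1] = -0.5000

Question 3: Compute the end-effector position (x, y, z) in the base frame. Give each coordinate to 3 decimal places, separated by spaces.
6.086 0.121 9.086

after link 1: o_1 = (3.0000, 0.0000, 4.0000)
after link 2: o_2 = (5.0000, 0.0000, 8.0000)
after link 3: o_3 = (5.0000, -1.0000, 8.0000)
after link 4: o_4 = (3.5858, -2.0000, 6.5858)
after link 5: o_5 = (3.0858, -1.2929, 6.0858)
after link 6: o_6 = (6.0858, 0.1213, 9.0858)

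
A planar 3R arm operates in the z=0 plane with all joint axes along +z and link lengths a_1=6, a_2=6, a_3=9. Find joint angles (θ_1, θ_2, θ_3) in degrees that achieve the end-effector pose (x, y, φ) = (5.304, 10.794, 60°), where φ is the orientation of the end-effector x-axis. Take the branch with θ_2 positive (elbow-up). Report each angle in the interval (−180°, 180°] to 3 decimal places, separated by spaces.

-0.005 150.002 -89.997

wrist centre = target − a_3·(cos φ, sin φ) = (0.8040, 2.9998)
cos θ_2 = (9.6450−6²−6²)/(2·6·6) = -0.8660; θ_2 = 150.0018° (elbow-up)
β = atan2(2.9998,0.8040) = 74.9962°; ψ = atan2(2.9998,0.8038) = 75.0009°
θ_1 = β − ψ = -0.0047°
θ_3 = φ − θ_1 − θ_2 = -89.9971° (wrapped to (-180°,180°])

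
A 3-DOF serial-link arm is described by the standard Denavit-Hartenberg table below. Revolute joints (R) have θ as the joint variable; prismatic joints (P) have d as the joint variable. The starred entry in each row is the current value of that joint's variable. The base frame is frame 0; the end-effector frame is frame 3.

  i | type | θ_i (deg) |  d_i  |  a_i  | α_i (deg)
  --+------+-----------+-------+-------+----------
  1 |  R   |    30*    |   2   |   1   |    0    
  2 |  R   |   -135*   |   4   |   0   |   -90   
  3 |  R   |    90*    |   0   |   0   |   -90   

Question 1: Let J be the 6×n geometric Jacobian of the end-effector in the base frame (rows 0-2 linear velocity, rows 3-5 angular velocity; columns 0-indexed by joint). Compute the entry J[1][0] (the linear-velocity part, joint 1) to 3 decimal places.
axis z_0 = ẑ; lever o_n−o_0 = (0.8660,0.5000,6.0000)
cross product → J_v[:, 0] = (-0.5000,0.8660,0.0000)
J_ω[:, 0] = z_0
entry J[1][0] = 0.8660

0.866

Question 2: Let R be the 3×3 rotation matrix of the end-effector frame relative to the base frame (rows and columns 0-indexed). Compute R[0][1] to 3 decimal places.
End-effector y-axis (col 1 of R) = (-0.9659,0.2588,-0.0000)
R[0][1] = -0.9659

-0.966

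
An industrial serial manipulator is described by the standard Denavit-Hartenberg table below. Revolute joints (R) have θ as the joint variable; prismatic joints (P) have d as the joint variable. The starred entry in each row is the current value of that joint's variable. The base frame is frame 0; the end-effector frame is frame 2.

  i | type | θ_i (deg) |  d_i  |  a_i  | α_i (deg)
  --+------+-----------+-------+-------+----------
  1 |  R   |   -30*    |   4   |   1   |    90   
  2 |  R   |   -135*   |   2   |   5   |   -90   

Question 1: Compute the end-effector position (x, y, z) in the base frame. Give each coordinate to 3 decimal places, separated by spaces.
after link 1: o_1 = (0.8660, -0.5000, 4.0000)
after link 2: o_2 = (-3.1958, -0.4643, 0.4645)

-3.196 -0.464 0.464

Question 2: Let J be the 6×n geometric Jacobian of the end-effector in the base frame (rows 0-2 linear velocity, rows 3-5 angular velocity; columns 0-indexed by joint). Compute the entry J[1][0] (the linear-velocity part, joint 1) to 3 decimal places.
axis z_0 = ẑ; lever o_n−o_0 = (-3.1958,-0.4643,0.4645)
cross product → J_v[:, 0] = (0.4643,-3.1958,0.0000)
J_ω[:, 0] = z_0
entry J[1][0] = -3.1958

-3.196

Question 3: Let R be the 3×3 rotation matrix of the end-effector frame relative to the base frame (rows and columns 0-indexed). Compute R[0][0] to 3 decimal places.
End-effector x-axis (col 0 of R) = (-0.6124,0.3536,-0.7071)
R[0][0] = -0.6124

-0.612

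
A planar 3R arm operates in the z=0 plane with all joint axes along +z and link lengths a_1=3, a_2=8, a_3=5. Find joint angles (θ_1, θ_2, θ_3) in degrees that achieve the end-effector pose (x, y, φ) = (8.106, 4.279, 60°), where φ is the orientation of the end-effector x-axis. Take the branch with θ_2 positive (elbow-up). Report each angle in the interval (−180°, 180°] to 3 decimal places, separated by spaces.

-135.007 150.002 45.005

wrist centre = target − a_3·(cos φ, sin φ) = (5.6060, -0.0511)
cos θ_2 = (31.4298−3²−8²)/(2·3·8) = -0.8660; θ_2 = 150.0022° (elbow-up)
β = atan2(-0.0511,5.6060) = -0.5225°; ψ = atan2(3.9997,-3.9284) = 134.4842°
θ_1 = β − ψ = -135.0067°
θ_3 = φ − θ_1 − θ_2 = 45.0045° (wrapped to (-180°,180°])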